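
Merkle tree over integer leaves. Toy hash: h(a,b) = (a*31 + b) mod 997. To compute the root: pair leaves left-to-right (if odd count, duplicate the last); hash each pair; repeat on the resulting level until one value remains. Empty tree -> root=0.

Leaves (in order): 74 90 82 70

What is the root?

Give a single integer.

Answer: 744

Derivation:
L0: [74, 90, 82, 70]
L1: h(74,90)=(74*31+90)%997=390 h(82,70)=(82*31+70)%997=618 -> [390, 618]
L2: h(390,618)=(390*31+618)%997=744 -> [744]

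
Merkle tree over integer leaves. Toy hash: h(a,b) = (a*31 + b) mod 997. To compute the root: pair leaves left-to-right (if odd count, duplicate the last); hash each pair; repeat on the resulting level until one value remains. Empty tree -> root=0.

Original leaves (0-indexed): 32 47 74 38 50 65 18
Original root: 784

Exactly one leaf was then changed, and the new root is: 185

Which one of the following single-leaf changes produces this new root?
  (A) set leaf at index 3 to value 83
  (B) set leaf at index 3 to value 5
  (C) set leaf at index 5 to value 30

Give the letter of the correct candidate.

Original leaves: [32, 47, 74, 38, 50, 65, 18]
Target new root: 185
Try each candidate change and compute the resulting root:
Candidate A: set leaf[3] = 83 -> leaves = [32, 47, 74, 83, 50, 65, 18]
  L0: [32, 47, 74, 83, 50, 65, 18]
  L1: h(32,47)=(32*31+47)%997=42 h(74,83)=(74*31+83)%997=383 h(50,65)=(50*31+65)%997=618 h(18,18)=(18*31+18)%997=576 -> [42, 383, 618, 576]
  L2: h(42,383)=(42*31+383)%997=688 h(618,576)=(618*31+576)%997=791 -> [688, 791]
  L3: h(688,791)=(688*31+791)%997=185 -> [185]
  root = 185 == target 185  ** MATCH **
Candidate B: set leaf[3] = 5 -> leaves = [32, 47, 74, 5, 50, 65, 18]
  L0: [32, 47, 74, 5, 50, 65, 18]
  L1: h(32,47)=(32*31+47)%997=42 h(74,5)=(74*31+5)%997=305 h(50,65)=(50*31+65)%997=618 h(18,18)=(18*31+18)%997=576 -> [42, 305, 618, 576]
  L2: h(42,305)=(42*31+305)%997=610 h(618,576)=(618*31+576)%997=791 -> [610, 791]
  L3: h(610,791)=(610*31+791)%997=758 -> [758]
  root = 758 != target 185
Candidate C: set leaf[5] = 30 -> leaves = [32, 47, 74, 38, 50, 30, 18]
  L0: [32, 47, 74, 38, 50, 30, 18]
  L1: h(32,47)=(32*31+47)%997=42 h(74,38)=(74*31+38)%997=338 h(50,30)=(50*31+30)%997=583 h(18,18)=(18*31+18)%997=576 -> [42, 338, 583, 576]
  L2: h(42,338)=(42*31+338)%997=643 h(583,576)=(583*31+576)%997=703 -> [643, 703]
  L3: h(643,703)=(643*31+703)%997=696 -> [696]
  root = 696 != target 185
Candidate A produces the target root.

Answer: A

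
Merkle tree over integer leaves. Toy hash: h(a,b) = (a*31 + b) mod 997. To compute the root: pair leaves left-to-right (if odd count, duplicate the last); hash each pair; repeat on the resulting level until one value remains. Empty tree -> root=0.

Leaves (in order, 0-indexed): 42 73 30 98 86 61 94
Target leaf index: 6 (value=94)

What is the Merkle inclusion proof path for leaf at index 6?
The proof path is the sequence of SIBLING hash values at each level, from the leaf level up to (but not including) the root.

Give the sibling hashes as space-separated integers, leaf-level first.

Answer: 94 733 782

Derivation:
L0 (leaves): [42, 73, 30, 98, 86, 61, 94], target index=6
L1: h(42,73)=(42*31+73)%997=378 [pair 0] h(30,98)=(30*31+98)%997=31 [pair 1] h(86,61)=(86*31+61)%997=733 [pair 2] h(94,94)=(94*31+94)%997=17 [pair 3] -> [378, 31, 733, 17]
  Sibling for proof at L0: 94
L2: h(378,31)=(378*31+31)%997=782 [pair 0] h(733,17)=(733*31+17)%997=806 [pair 1] -> [782, 806]
  Sibling for proof at L1: 733
L3: h(782,806)=(782*31+806)%997=123 [pair 0] -> [123]
  Sibling for proof at L2: 782
Root: 123
Proof path (sibling hashes from leaf to root): [94, 733, 782]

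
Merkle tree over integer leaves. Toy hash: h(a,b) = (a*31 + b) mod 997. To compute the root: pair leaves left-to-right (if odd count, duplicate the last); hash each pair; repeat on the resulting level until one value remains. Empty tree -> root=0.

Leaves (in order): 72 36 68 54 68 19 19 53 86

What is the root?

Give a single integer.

Answer: 914

Derivation:
L0: [72, 36, 68, 54, 68, 19, 19, 53, 86]
L1: h(72,36)=(72*31+36)%997=274 h(68,54)=(68*31+54)%997=168 h(68,19)=(68*31+19)%997=133 h(19,53)=(19*31+53)%997=642 h(86,86)=(86*31+86)%997=758 -> [274, 168, 133, 642, 758]
L2: h(274,168)=(274*31+168)%997=686 h(133,642)=(133*31+642)%997=777 h(758,758)=(758*31+758)%997=328 -> [686, 777, 328]
L3: h(686,777)=(686*31+777)%997=109 h(328,328)=(328*31+328)%997=526 -> [109, 526]
L4: h(109,526)=(109*31+526)%997=914 -> [914]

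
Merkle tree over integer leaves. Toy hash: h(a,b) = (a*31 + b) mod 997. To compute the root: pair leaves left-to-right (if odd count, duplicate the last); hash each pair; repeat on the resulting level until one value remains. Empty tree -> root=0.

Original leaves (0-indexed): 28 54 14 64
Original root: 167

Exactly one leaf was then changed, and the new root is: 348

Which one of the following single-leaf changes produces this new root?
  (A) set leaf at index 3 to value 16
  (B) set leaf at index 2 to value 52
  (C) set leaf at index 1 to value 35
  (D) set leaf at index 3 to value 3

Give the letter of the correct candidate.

Answer: B

Derivation:
Original leaves: [28, 54, 14, 64]
Target new root: 348
Try each candidate change and compute the resulting root:
Candidate A: set leaf[3] = 16 -> leaves = [28, 54, 14, 16]
  L0: [28, 54, 14, 16]
  L1: h(28,54)=(28*31+54)%997=922 h(14,16)=(14*31+16)%997=450 -> [922, 450]
  L2: h(922,450)=(922*31+450)%997=119 -> [119]
  root = 119 != target 348
Candidate B: set leaf[2] = 52 -> leaves = [28, 54, 52, 64]
  L0: [28, 54, 52, 64]
  L1: h(28,54)=(28*31+54)%997=922 h(52,64)=(52*31+64)%997=679 -> [922, 679]
  L2: h(922,679)=(922*31+679)%997=348 -> [348]
  root = 348 == target 348  ** MATCH **
Candidate C: set leaf[1] = 35 -> leaves = [28, 35, 14, 64]
  L0: [28, 35, 14, 64]
  L1: h(28,35)=(28*31+35)%997=903 h(14,64)=(14*31+64)%997=498 -> [903, 498]
  L2: h(903,498)=(903*31+498)%997=575 -> [575]
  root = 575 != target 348
Candidate D: set leaf[3] = 3 -> leaves = [28, 54, 14, 3]
  L0: [28, 54, 14, 3]
  L1: h(28,54)=(28*31+54)%997=922 h(14,3)=(14*31+3)%997=437 -> [922, 437]
  L2: h(922,437)=(922*31+437)%997=106 -> [106]
  root = 106 != target 348
Candidate B produces the target root.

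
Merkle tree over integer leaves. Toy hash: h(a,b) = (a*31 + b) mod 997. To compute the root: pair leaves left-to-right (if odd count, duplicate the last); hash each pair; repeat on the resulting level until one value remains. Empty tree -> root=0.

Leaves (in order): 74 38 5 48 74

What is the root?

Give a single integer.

L0: [74, 38, 5, 48, 74]
L1: h(74,38)=(74*31+38)%997=338 h(5,48)=(5*31+48)%997=203 h(74,74)=(74*31+74)%997=374 -> [338, 203, 374]
L2: h(338,203)=(338*31+203)%997=711 h(374,374)=(374*31+374)%997=4 -> [711, 4]
L3: h(711,4)=(711*31+4)%997=111 -> [111]

Answer: 111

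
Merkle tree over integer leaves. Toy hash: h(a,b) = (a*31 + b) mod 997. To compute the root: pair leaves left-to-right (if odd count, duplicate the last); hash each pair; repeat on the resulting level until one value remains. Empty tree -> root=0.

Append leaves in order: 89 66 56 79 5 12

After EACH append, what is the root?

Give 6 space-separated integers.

After append 89 (leaves=[89]):
  L0: [89]
  root=89
After append 66 (leaves=[89, 66]):
  L0: [89, 66]
  L1: h(89,66)=(89*31+66)%997=831 -> [831]
  root=831
After append 56 (leaves=[89, 66, 56]):
  L0: [89, 66, 56]
  L1: h(89,66)=(89*31+66)%997=831 h(56,56)=(56*31+56)%997=795 -> [831, 795]
  L2: h(831,795)=(831*31+795)%997=634 -> [634]
  root=634
After append 79 (leaves=[89, 66, 56, 79]):
  L0: [89, 66, 56, 79]
  L1: h(89,66)=(89*31+66)%997=831 h(56,79)=(56*31+79)%997=818 -> [831, 818]
  L2: h(831,818)=(831*31+818)%997=657 -> [657]
  root=657
After append 5 (leaves=[89, 66, 56, 79, 5]):
  L0: [89, 66, 56, 79, 5]
  L1: h(89,66)=(89*31+66)%997=831 h(56,79)=(56*31+79)%997=818 h(5,5)=(5*31+5)%997=160 -> [831, 818, 160]
  L2: h(831,818)=(831*31+818)%997=657 h(160,160)=(160*31+160)%997=135 -> [657, 135]
  L3: h(657,135)=(657*31+135)%997=562 -> [562]
  root=562
After append 12 (leaves=[89, 66, 56, 79, 5, 12]):
  L0: [89, 66, 56, 79, 5, 12]
  L1: h(89,66)=(89*31+66)%997=831 h(56,79)=(56*31+79)%997=818 h(5,12)=(5*31+12)%997=167 -> [831, 818, 167]
  L2: h(831,818)=(831*31+818)%997=657 h(167,167)=(167*31+167)%997=359 -> [657, 359]
  L3: h(657,359)=(657*31+359)%997=786 -> [786]
  root=786

Answer: 89 831 634 657 562 786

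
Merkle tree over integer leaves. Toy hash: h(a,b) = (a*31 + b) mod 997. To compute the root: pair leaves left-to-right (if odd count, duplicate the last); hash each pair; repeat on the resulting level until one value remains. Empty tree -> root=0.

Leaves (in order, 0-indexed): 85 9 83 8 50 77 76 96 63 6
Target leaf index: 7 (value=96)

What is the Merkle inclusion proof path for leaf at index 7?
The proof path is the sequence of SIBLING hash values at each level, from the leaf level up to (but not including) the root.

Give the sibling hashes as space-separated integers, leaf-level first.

Answer: 76 630 797 52

Derivation:
L0 (leaves): [85, 9, 83, 8, 50, 77, 76, 96, 63, 6], target index=7
L1: h(85,9)=(85*31+9)%997=650 [pair 0] h(83,8)=(83*31+8)%997=587 [pair 1] h(50,77)=(50*31+77)%997=630 [pair 2] h(76,96)=(76*31+96)%997=458 [pair 3] h(63,6)=(63*31+6)%997=962 [pair 4] -> [650, 587, 630, 458, 962]
  Sibling for proof at L0: 76
L2: h(650,587)=(650*31+587)%997=797 [pair 0] h(630,458)=(630*31+458)%997=48 [pair 1] h(962,962)=(962*31+962)%997=874 [pair 2] -> [797, 48, 874]
  Sibling for proof at L1: 630
L3: h(797,48)=(797*31+48)%997=827 [pair 0] h(874,874)=(874*31+874)%997=52 [pair 1] -> [827, 52]
  Sibling for proof at L2: 797
L4: h(827,52)=(827*31+52)%997=764 [pair 0] -> [764]
  Sibling for proof at L3: 52
Root: 764
Proof path (sibling hashes from leaf to root): [76, 630, 797, 52]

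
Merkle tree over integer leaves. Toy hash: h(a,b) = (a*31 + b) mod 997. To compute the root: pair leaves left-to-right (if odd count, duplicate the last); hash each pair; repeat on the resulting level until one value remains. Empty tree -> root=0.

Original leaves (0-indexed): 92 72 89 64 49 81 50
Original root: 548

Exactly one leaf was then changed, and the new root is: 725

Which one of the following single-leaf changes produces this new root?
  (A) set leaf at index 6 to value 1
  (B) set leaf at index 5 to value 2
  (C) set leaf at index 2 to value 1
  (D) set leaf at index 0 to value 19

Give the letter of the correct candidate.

Answer: C

Derivation:
Original leaves: [92, 72, 89, 64, 49, 81, 50]
Target new root: 725
Try each candidate change and compute the resulting root:
Candidate A: set leaf[6] = 1 -> leaves = [92, 72, 89, 64, 49, 81, 1]
  L0: [92, 72, 89, 64, 49, 81, 1]
  L1: h(92,72)=(92*31+72)%997=930 h(89,64)=(89*31+64)%997=829 h(49,81)=(49*31+81)%997=603 h(1,1)=(1*31+1)%997=32 -> [930, 829, 603, 32]
  L2: h(930,829)=(930*31+829)%997=746 h(603,32)=(603*31+32)%997=779 -> [746, 779]
  L3: h(746,779)=(746*31+779)%997=974 -> [974]
  root = 974 != target 725
Candidate B: set leaf[5] = 2 -> leaves = [92, 72, 89, 64, 49, 2, 50]
  L0: [92, 72, 89, 64, 49, 2, 50]
  L1: h(92,72)=(92*31+72)%997=930 h(89,64)=(89*31+64)%997=829 h(49,2)=(49*31+2)%997=524 h(50,50)=(50*31+50)%997=603 -> [930, 829, 524, 603]
  L2: h(930,829)=(930*31+829)%997=746 h(524,603)=(524*31+603)%997=895 -> [746, 895]
  L3: h(746,895)=(746*31+895)%997=93 -> [93]
  root = 93 != target 725
Candidate C: set leaf[2] = 1 -> leaves = [92, 72, 1, 64, 49, 81, 50]
  L0: [92, 72, 1, 64, 49, 81, 50]
  L1: h(92,72)=(92*31+72)%997=930 h(1,64)=(1*31+64)%997=95 h(49,81)=(49*31+81)%997=603 h(50,50)=(50*31+50)%997=603 -> [930, 95, 603, 603]
  L2: h(930,95)=(930*31+95)%997=12 h(603,603)=(603*31+603)%997=353 -> [12, 353]
  L3: h(12,353)=(12*31+353)%997=725 -> [725]
  root = 725 == target 725  ** MATCH **
Candidate D: set leaf[0] = 19 -> leaves = [19, 72, 89, 64, 49, 81, 50]
  L0: [19, 72, 89, 64, 49, 81, 50]
  L1: h(19,72)=(19*31+72)%997=661 h(89,64)=(89*31+64)%997=829 h(49,81)=(49*31+81)%997=603 h(50,50)=(50*31+50)%997=603 -> [661, 829, 603, 603]
  L2: h(661,829)=(661*31+829)%997=383 h(603,603)=(603*31+603)%997=353 -> [383, 353]
  L3: h(383,353)=(383*31+353)%997=262 -> [262]
  root = 262 != target 725
Candidate C produces the target root.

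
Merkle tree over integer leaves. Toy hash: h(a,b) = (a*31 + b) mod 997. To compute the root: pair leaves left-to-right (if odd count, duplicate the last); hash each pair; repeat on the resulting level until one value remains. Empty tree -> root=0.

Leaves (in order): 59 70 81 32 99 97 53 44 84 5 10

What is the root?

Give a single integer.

L0: [59, 70, 81, 32, 99, 97, 53, 44, 84, 5, 10]
L1: h(59,70)=(59*31+70)%997=902 h(81,32)=(81*31+32)%997=549 h(99,97)=(99*31+97)%997=175 h(53,44)=(53*31+44)%997=690 h(84,5)=(84*31+5)%997=615 h(10,10)=(10*31+10)%997=320 -> [902, 549, 175, 690, 615, 320]
L2: h(902,549)=(902*31+549)%997=595 h(175,690)=(175*31+690)%997=133 h(615,320)=(615*31+320)%997=442 -> [595, 133, 442]
L3: h(595,133)=(595*31+133)%997=632 h(442,442)=(442*31+442)%997=186 -> [632, 186]
L4: h(632,186)=(632*31+186)%997=835 -> [835]

Answer: 835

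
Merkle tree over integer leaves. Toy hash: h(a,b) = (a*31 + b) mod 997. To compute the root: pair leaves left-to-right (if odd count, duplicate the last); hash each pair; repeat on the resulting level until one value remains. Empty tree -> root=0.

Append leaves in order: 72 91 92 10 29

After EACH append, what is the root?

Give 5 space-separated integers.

After append 72 (leaves=[72]):
  L0: [72]
  root=72
After append 91 (leaves=[72, 91]):
  L0: [72, 91]
  L1: h(72,91)=(72*31+91)%997=329 -> [329]
  root=329
After append 92 (leaves=[72, 91, 92]):
  L0: [72, 91, 92]
  L1: h(72,91)=(72*31+91)%997=329 h(92,92)=(92*31+92)%997=950 -> [329, 950]
  L2: h(329,950)=(329*31+950)%997=182 -> [182]
  root=182
After append 10 (leaves=[72, 91, 92, 10]):
  L0: [72, 91, 92, 10]
  L1: h(72,91)=(72*31+91)%997=329 h(92,10)=(92*31+10)%997=868 -> [329, 868]
  L2: h(329,868)=(329*31+868)%997=100 -> [100]
  root=100
After append 29 (leaves=[72, 91, 92, 10, 29]):
  L0: [72, 91, 92, 10, 29]
  L1: h(72,91)=(72*31+91)%997=329 h(92,10)=(92*31+10)%997=868 h(29,29)=(29*31+29)%997=928 -> [329, 868, 928]
  L2: h(329,868)=(329*31+868)%997=100 h(928,928)=(928*31+928)%997=783 -> [100, 783]
  L3: h(100,783)=(100*31+783)%997=892 -> [892]
  root=892

Answer: 72 329 182 100 892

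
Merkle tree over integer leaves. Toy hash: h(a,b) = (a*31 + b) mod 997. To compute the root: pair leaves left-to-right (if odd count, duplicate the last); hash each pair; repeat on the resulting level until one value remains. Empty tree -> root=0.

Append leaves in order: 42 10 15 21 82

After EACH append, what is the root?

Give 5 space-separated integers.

After append 42 (leaves=[42]):
  L0: [42]
  root=42
After append 10 (leaves=[42, 10]):
  L0: [42, 10]
  L1: h(42,10)=(42*31+10)%997=315 -> [315]
  root=315
After append 15 (leaves=[42, 10, 15]):
  L0: [42, 10, 15]
  L1: h(42,10)=(42*31+10)%997=315 h(15,15)=(15*31+15)%997=480 -> [315, 480]
  L2: h(315,480)=(315*31+480)%997=275 -> [275]
  root=275
After append 21 (leaves=[42, 10, 15, 21]):
  L0: [42, 10, 15, 21]
  L1: h(42,10)=(42*31+10)%997=315 h(15,21)=(15*31+21)%997=486 -> [315, 486]
  L2: h(315,486)=(315*31+486)%997=281 -> [281]
  root=281
After append 82 (leaves=[42, 10, 15, 21, 82]):
  L0: [42, 10, 15, 21, 82]
  L1: h(42,10)=(42*31+10)%997=315 h(15,21)=(15*31+21)%997=486 h(82,82)=(82*31+82)%997=630 -> [315, 486, 630]
  L2: h(315,486)=(315*31+486)%997=281 h(630,630)=(630*31+630)%997=220 -> [281, 220]
  L3: h(281,220)=(281*31+220)%997=955 -> [955]
  root=955

Answer: 42 315 275 281 955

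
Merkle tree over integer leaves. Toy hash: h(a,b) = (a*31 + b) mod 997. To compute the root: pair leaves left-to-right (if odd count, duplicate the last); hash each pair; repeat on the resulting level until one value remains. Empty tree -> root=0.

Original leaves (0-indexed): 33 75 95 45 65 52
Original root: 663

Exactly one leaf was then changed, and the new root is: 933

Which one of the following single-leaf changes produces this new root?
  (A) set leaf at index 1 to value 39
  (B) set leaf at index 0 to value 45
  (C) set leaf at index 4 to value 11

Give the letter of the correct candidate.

Original leaves: [33, 75, 95, 45, 65, 52]
Target new root: 933
Try each candidate change and compute the resulting root:
Candidate A: set leaf[1] = 39 -> leaves = [33, 39, 95, 45, 65, 52]
  L0: [33, 39, 95, 45, 65, 52]
  L1: h(33,39)=(33*31+39)%997=65 h(95,45)=(95*31+45)%997=996 h(65,52)=(65*31+52)%997=73 -> [65, 996, 73]
  L2: h(65,996)=(65*31+996)%997=20 h(73,73)=(73*31+73)%997=342 -> [20, 342]
  L3: h(20,342)=(20*31+342)%997=962 -> [962]
  root = 962 != target 933
Candidate B: set leaf[0] = 45 -> leaves = [45, 75, 95, 45, 65, 52]
  L0: [45, 75, 95, 45, 65, 52]
  L1: h(45,75)=(45*31+75)%997=473 h(95,45)=(95*31+45)%997=996 h(65,52)=(65*31+52)%997=73 -> [473, 996, 73]
  L2: h(473,996)=(473*31+996)%997=704 h(73,73)=(73*31+73)%997=342 -> [704, 342]
  L3: h(704,342)=(704*31+342)%997=232 -> [232]
  root = 232 != target 933
Candidate C: set leaf[4] = 11 -> leaves = [33, 75, 95, 45, 11, 52]
  L0: [33, 75, 95, 45, 11, 52]
  L1: h(33,75)=(33*31+75)%997=101 h(95,45)=(95*31+45)%997=996 h(11,52)=(11*31+52)%997=393 -> [101, 996, 393]
  L2: h(101,996)=(101*31+996)%997=139 h(393,393)=(393*31+393)%997=612 -> [139, 612]
  L3: h(139,612)=(139*31+612)%997=933 -> [933]
  root = 933 == target 933  ** MATCH **
Candidate C produces the target root.

Answer: C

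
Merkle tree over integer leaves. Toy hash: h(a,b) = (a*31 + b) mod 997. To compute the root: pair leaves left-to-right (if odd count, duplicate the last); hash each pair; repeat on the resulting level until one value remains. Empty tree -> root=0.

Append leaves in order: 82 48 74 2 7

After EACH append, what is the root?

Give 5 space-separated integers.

After append 82 (leaves=[82]):
  L0: [82]
  root=82
After append 48 (leaves=[82, 48]):
  L0: [82, 48]
  L1: h(82,48)=(82*31+48)%997=596 -> [596]
  root=596
After append 74 (leaves=[82, 48, 74]):
  L0: [82, 48, 74]
  L1: h(82,48)=(82*31+48)%997=596 h(74,74)=(74*31+74)%997=374 -> [596, 374]
  L2: h(596,374)=(596*31+374)%997=904 -> [904]
  root=904
After append 2 (leaves=[82, 48, 74, 2]):
  L0: [82, 48, 74, 2]
  L1: h(82,48)=(82*31+48)%997=596 h(74,2)=(74*31+2)%997=302 -> [596, 302]
  L2: h(596,302)=(596*31+302)%997=832 -> [832]
  root=832
After append 7 (leaves=[82, 48, 74, 2, 7]):
  L0: [82, 48, 74, 2, 7]
  L1: h(82,48)=(82*31+48)%997=596 h(74,2)=(74*31+2)%997=302 h(7,7)=(7*31+7)%997=224 -> [596, 302, 224]
  L2: h(596,302)=(596*31+302)%997=832 h(224,224)=(224*31+224)%997=189 -> [832, 189]
  L3: h(832,189)=(832*31+189)%997=59 -> [59]
  root=59

Answer: 82 596 904 832 59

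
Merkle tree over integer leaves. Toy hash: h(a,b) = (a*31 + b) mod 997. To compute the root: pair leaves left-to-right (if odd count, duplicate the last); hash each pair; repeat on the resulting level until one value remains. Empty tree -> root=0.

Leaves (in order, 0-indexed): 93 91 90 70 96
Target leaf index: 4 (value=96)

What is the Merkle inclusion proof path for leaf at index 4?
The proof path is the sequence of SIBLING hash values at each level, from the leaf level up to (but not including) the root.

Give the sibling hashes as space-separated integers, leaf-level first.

L0 (leaves): [93, 91, 90, 70, 96], target index=4
L1: h(93,91)=(93*31+91)%997=980 [pair 0] h(90,70)=(90*31+70)%997=866 [pair 1] h(96,96)=(96*31+96)%997=81 [pair 2] -> [980, 866, 81]
  Sibling for proof at L0: 96
L2: h(980,866)=(980*31+866)%997=339 [pair 0] h(81,81)=(81*31+81)%997=598 [pair 1] -> [339, 598]
  Sibling for proof at L1: 81
L3: h(339,598)=(339*31+598)%997=140 [pair 0] -> [140]
  Sibling for proof at L2: 339
Root: 140
Proof path (sibling hashes from leaf to root): [96, 81, 339]

Answer: 96 81 339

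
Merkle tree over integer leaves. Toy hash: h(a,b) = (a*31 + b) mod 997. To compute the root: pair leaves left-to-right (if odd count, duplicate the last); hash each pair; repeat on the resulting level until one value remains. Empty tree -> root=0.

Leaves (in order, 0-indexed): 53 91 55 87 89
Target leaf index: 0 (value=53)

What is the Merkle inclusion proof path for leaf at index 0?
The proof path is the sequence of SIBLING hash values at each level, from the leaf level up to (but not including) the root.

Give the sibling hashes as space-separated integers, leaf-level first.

Answer: 91 795 409

Derivation:
L0 (leaves): [53, 91, 55, 87, 89], target index=0
L1: h(53,91)=(53*31+91)%997=737 [pair 0] h(55,87)=(55*31+87)%997=795 [pair 1] h(89,89)=(89*31+89)%997=854 [pair 2] -> [737, 795, 854]
  Sibling for proof at L0: 91
L2: h(737,795)=(737*31+795)%997=711 [pair 0] h(854,854)=(854*31+854)%997=409 [pair 1] -> [711, 409]
  Sibling for proof at L1: 795
L3: h(711,409)=(711*31+409)%997=516 [pair 0] -> [516]
  Sibling for proof at L2: 409
Root: 516
Proof path (sibling hashes from leaf to root): [91, 795, 409]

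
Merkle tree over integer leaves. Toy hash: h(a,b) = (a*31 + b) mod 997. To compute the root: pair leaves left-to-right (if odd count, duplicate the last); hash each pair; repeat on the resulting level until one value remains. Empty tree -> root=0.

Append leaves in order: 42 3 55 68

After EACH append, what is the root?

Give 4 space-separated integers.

After append 42 (leaves=[42]):
  L0: [42]
  root=42
After append 3 (leaves=[42, 3]):
  L0: [42, 3]
  L1: h(42,3)=(42*31+3)%997=308 -> [308]
  root=308
After append 55 (leaves=[42, 3, 55]):
  L0: [42, 3, 55]
  L1: h(42,3)=(42*31+3)%997=308 h(55,55)=(55*31+55)%997=763 -> [308, 763]
  L2: h(308,763)=(308*31+763)%997=341 -> [341]
  root=341
After append 68 (leaves=[42, 3, 55, 68]):
  L0: [42, 3, 55, 68]
  L1: h(42,3)=(42*31+3)%997=308 h(55,68)=(55*31+68)%997=776 -> [308, 776]
  L2: h(308,776)=(308*31+776)%997=354 -> [354]
  root=354

Answer: 42 308 341 354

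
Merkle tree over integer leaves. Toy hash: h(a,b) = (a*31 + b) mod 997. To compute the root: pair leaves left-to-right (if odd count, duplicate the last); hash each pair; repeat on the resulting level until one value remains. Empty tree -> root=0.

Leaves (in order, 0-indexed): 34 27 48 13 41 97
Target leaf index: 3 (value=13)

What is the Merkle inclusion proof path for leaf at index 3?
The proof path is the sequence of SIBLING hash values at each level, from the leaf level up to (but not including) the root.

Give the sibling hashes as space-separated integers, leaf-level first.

Answer: 48 84 905

Derivation:
L0 (leaves): [34, 27, 48, 13, 41, 97], target index=3
L1: h(34,27)=(34*31+27)%997=84 [pair 0] h(48,13)=(48*31+13)%997=504 [pair 1] h(41,97)=(41*31+97)%997=371 [pair 2] -> [84, 504, 371]
  Sibling for proof at L0: 48
L2: h(84,504)=(84*31+504)%997=117 [pair 0] h(371,371)=(371*31+371)%997=905 [pair 1] -> [117, 905]
  Sibling for proof at L1: 84
L3: h(117,905)=(117*31+905)%997=544 [pair 0] -> [544]
  Sibling for proof at L2: 905
Root: 544
Proof path (sibling hashes from leaf to root): [48, 84, 905]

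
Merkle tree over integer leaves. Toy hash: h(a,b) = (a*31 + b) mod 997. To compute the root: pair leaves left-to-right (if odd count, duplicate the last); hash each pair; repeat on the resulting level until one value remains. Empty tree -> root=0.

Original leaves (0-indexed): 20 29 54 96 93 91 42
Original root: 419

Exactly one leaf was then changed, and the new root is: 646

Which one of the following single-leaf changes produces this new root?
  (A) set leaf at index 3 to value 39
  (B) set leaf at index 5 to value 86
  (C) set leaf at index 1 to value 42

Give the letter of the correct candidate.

Original leaves: [20, 29, 54, 96, 93, 91, 42]
Target new root: 646
Try each candidate change and compute the resulting root:
Candidate A: set leaf[3] = 39 -> leaves = [20, 29, 54, 39, 93, 91, 42]
  L0: [20, 29, 54, 39, 93, 91, 42]
  L1: h(20,29)=(20*31+29)%997=649 h(54,39)=(54*31+39)%997=716 h(93,91)=(93*31+91)%997=980 h(42,42)=(42*31+42)%997=347 -> [649, 716, 980, 347]
  L2: h(649,716)=(649*31+716)%997=895 h(980,347)=(980*31+347)%997=817 -> [895, 817]
  L3: h(895,817)=(895*31+817)%997=646 -> [646]
  root = 646 == target 646  ** MATCH **
Candidate B: set leaf[5] = 86 -> leaves = [20, 29, 54, 96, 93, 86, 42]
  L0: [20, 29, 54, 96, 93, 86, 42]
  L1: h(20,29)=(20*31+29)%997=649 h(54,96)=(54*31+96)%997=773 h(93,86)=(93*31+86)%997=975 h(42,42)=(42*31+42)%997=347 -> [649, 773, 975, 347]
  L2: h(649,773)=(649*31+773)%997=952 h(975,347)=(975*31+347)%997=662 -> [952, 662]
  L3: h(952,662)=(952*31+662)%997=264 -> [264]
  root = 264 != target 646
Candidate C: set leaf[1] = 42 -> leaves = [20, 42, 54, 96, 93, 91, 42]
  L0: [20, 42, 54, 96, 93, 91, 42]
  L1: h(20,42)=(20*31+42)%997=662 h(54,96)=(54*31+96)%997=773 h(93,91)=(93*31+91)%997=980 h(42,42)=(42*31+42)%997=347 -> [662, 773, 980, 347]
  L2: h(662,773)=(662*31+773)%997=358 h(980,347)=(980*31+347)%997=817 -> [358, 817]
  L3: h(358,817)=(358*31+817)%997=948 -> [948]
  root = 948 != target 646
Candidate A produces the target root.

Answer: A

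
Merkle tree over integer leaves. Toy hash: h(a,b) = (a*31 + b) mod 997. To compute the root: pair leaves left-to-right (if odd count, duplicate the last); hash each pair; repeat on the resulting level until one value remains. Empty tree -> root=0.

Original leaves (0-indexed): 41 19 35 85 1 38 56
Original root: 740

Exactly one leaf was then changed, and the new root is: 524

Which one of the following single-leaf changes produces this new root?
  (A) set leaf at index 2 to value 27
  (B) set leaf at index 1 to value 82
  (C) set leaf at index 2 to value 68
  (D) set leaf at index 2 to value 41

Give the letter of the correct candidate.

Original leaves: [41, 19, 35, 85, 1, 38, 56]
Target new root: 524
Try each candidate change and compute the resulting root:
Candidate A: set leaf[2] = 27 -> leaves = [41, 19, 27, 85, 1, 38, 56]
  L0: [41, 19, 27, 85, 1, 38, 56]
  L1: h(41,19)=(41*31+19)%997=293 h(27,85)=(27*31+85)%997=922 h(1,38)=(1*31+38)%997=69 h(56,56)=(56*31+56)%997=795 -> [293, 922, 69, 795]
  L2: h(293,922)=(293*31+922)%997=35 h(69,795)=(69*31+795)%997=940 -> [35, 940]
  L3: h(35,940)=(35*31+940)%997=31 -> [31]
  root = 31 != target 524
Candidate B: set leaf[1] = 82 -> leaves = [41, 82, 35, 85, 1, 38, 56]
  L0: [41, 82, 35, 85, 1, 38, 56]
  L1: h(41,82)=(41*31+82)%997=356 h(35,85)=(35*31+85)%997=173 h(1,38)=(1*31+38)%997=69 h(56,56)=(56*31+56)%997=795 -> [356, 173, 69, 795]
  L2: h(356,173)=(356*31+173)%997=242 h(69,795)=(69*31+795)%997=940 -> [242, 940]
  L3: h(242,940)=(242*31+940)%997=466 -> [466]
  root = 466 != target 524
Candidate C: set leaf[2] = 68 -> leaves = [41, 19, 68, 85, 1, 38, 56]
  L0: [41, 19, 68, 85, 1, 38, 56]
  L1: h(41,19)=(41*31+19)%997=293 h(68,85)=(68*31+85)%997=199 h(1,38)=(1*31+38)%997=69 h(56,56)=(56*31+56)%997=795 -> [293, 199, 69, 795]
  L2: h(293,199)=(293*31+199)%997=309 h(69,795)=(69*31+795)%997=940 -> [309, 940]
  L3: h(309,940)=(309*31+940)%997=549 -> [549]
  root = 549 != target 524
Candidate D: set leaf[2] = 41 -> leaves = [41, 19, 41, 85, 1, 38, 56]
  L0: [41, 19, 41, 85, 1, 38, 56]
  L1: h(41,19)=(41*31+19)%997=293 h(41,85)=(41*31+85)%997=359 h(1,38)=(1*31+38)%997=69 h(56,56)=(56*31+56)%997=795 -> [293, 359, 69, 795]
  L2: h(293,359)=(293*31+359)%997=469 h(69,795)=(69*31+795)%997=940 -> [469, 940]
  L3: h(469,940)=(469*31+940)%997=524 -> [524]
  root = 524 == target 524  ** MATCH **
Candidate D produces the target root.

Answer: D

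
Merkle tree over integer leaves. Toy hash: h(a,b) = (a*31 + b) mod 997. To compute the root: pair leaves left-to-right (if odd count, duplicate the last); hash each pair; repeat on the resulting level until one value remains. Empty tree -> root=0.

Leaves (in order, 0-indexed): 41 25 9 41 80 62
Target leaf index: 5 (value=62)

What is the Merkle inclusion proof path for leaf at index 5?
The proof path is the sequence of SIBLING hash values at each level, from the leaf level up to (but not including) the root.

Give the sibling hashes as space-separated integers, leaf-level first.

L0 (leaves): [41, 25, 9, 41, 80, 62], target index=5
L1: h(41,25)=(41*31+25)%997=299 [pair 0] h(9,41)=(9*31+41)%997=320 [pair 1] h(80,62)=(80*31+62)%997=548 [pair 2] -> [299, 320, 548]
  Sibling for proof at L0: 80
L2: h(299,320)=(299*31+320)%997=616 [pair 0] h(548,548)=(548*31+548)%997=587 [pair 1] -> [616, 587]
  Sibling for proof at L1: 548
L3: h(616,587)=(616*31+587)%997=740 [pair 0] -> [740]
  Sibling for proof at L2: 616
Root: 740
Proof path (sibling hashes from leaf to root): [80, 548, 616]

Answer: 80 548 616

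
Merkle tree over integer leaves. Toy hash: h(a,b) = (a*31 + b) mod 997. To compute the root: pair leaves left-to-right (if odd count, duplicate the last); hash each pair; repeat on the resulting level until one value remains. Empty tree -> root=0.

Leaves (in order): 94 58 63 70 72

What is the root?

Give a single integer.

Answer: 536

Derivation:
L0: [94, 58, 63, 70, 72]
L1: h(94,58)=(94*31+58)%997=978 h(63,70)=(63*31+70)%997=29 h(72,72)=(72*31+72)%997=310 -> [978, 29, 310]
L2: h(978,29)=(978*31+29)%997=437 h(310,310)=(310*31+310)%997=947 -> [437, 947]
L3: h(437,947)=(437*31+947)%997=536 -> [536]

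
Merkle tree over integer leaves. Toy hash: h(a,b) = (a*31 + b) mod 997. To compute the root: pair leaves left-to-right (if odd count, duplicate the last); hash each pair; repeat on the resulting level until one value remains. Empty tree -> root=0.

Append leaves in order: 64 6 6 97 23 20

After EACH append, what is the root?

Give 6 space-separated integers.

After append 64 (leaves=[64]):
  L0: [64]
  root=64
After append 6 (leaves=[64, 6]):
  L0: [64, 6]
  L1: h(64,6)=(64*31+6)%997=993 -> [993]
  root=993
After append 6 (leaves=[64, 6, 6]):
  L0: [64, 6, 6]
  L1: h(64,6)=(64*31+6)%997=993 h(6,6)=(6*31+6)%997=192 -> [993, 192]
  L2: h(993,192)=(993*31+192)%997=68 -> [68]
  root=68
After append 97 (leaves=[64, 6, 6, 97]):
  L0: [64, 6, 6, 97]
  L1: h(64,6)=(64*31+6)%997=993 h(6,97)=(6*31+97)%997=283 -> [993, 283]
  L2: h(993,283)=(993*31+283)%997=159 -> [159]
  root=159
After append 23 (leaves=[64, 6, 6, 97, 23]):
  L0: [64, 6, 6, 97, 23]
  L1: h(64,6)=(64*31+6)%997=993 h(6,97)=(6*31+97)%997=283 h(23,23)=(23*31+23)%997=736 -> [993, 283, 736]
  L2: h(993,283)=(993*31+283)%997=159 h(736,736)=(736*31+736)%997=621 -> [159, 621]
  L3: h(159,621)=(159*31+621)%997=565 -> [565]
  root=565
After append 20 (leaves=[64, 6, 6, 97, 23, 20]):
  L0: [64, 6, 6, 97, 23, 20]
  L1: h(64,6)=(64*31+6)%997=993 h(6,97)=(6*31+97)%997=283 h(23,20)=(23*31+20)%997=733 -> [993, 283, 733]
  L2: h(993,283)=(993*31+283)%997=159 h(733,733)=(733*31+733)%997=525 -> [159, 525]
  L3: h(159,525)=(159*31+525)%997=469 -> [469]
  root=469

Answer: 64 993 68 159 565 469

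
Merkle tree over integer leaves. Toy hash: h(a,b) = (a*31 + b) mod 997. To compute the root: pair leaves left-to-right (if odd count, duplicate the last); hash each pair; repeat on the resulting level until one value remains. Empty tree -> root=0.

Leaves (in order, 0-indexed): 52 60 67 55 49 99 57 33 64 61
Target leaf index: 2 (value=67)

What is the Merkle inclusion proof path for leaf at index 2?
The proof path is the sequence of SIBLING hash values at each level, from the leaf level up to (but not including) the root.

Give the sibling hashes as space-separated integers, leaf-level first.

L0 (leaves): [52, 60, 67, 55, 49, 99, 57, 33, 64, 61], target index=2
L1: h(52,60)=(52*31+60)%997=675 [pair 0] h(67,55)=(67*31+55)%997=138 [pair 1] h(49,99)=(49*31+99)%997=621 [pair 2] h(57,33)=(57*31+33)%997=803 [pair 3] h(64,61)=(64*31+61)%997=51 [pair 4] -> [675, 138, 621, 803, 51]
  Sibling for proof at L0: 55
L2: h(675,138)=(675*31+138)%997=126 [pair 0] h(621,803)=(621*31+803)%997=114 [pair 1] h(51,51)=(51*31+51)%997=635 [pair 2] -> [126, 114, 635]
  Sibling for proof at L1: 675
L3: h(126,114)=(126*31+114)%997=32 [pair 0] h(635,635)=(635*31+635)%997=380 [pair 1] -> [32, 380]
  Sibling for proof at L2: 114
L4: h(32,380)=(32*31+380)%997=375 [pair 0] -> [375]
  Sibling for proof at L3: 380
Root: 375
Proof path (sibling hashes from leaf to root): [55, 675, 114, 380]

Answer: 55 675 114 380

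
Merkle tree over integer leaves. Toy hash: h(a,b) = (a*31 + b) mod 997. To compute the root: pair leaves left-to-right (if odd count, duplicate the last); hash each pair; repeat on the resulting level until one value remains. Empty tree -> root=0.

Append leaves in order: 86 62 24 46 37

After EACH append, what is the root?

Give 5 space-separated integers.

Answer: 86 734 591 613 62

Derivation:
After append 86 (leaves=[86]):
  L0: [86]
  root=86
After append 62 (leaves=[86, 62]):
  L0: [86, 62]
  L1: h(86,62)=(86*31+62)%997=734 -> [734]
  root=734
After append 24 (leaves=[86, 62, 24]):
  L0: [86, 62, 24]
  L1: h(86,62)=(86*31+62)%997=734 h(24,24)=(24*31+24)%997=768 -> [734, 768]
  L2: h(734,768)=(734*31+768)%997=591 -> [591]
  root=591
After append 46 (leaves=[86, 62, 24, 46]):
  L0: [86, 62, 24, 46]
  L1: h(86,62)=(86*31+62)%997=734 h(24,46)=(24*31+46)%997=790 -> [734, 790]
  L2: h(734,790)=(734*31+790)%997=613 -> [613]
  root=613
After append 37 (leaves=[86, 62, 24, 46, 37]):
  L0: [86, 62, 24, 46, 37]
  L1: h(86,62)=(86*31+62)%997=734 h(24,46)=(24*31+46)%997=790 h(37,37)=(37*31+37)%997=187 -> [734, 790, 187]
  L2: h(734,790)=(734*31+790)%997=613 h(187,187)=(187*31+187)%997=2 -> [613, 2]
  L3: h(613,2)=(613*31+2)%997=62 -> [62]
  root=62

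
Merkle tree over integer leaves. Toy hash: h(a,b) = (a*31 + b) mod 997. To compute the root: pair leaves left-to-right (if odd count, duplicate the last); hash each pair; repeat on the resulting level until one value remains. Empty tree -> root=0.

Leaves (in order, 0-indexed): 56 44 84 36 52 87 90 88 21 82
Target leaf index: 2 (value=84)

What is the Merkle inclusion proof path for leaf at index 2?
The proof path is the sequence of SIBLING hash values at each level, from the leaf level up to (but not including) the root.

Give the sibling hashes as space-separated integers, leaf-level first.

L0 (leaves): [56, 44, 84, 36, 52, 87, 90, 88, 21, 82], target index=2
L1: h(56,44)=(56*31+44)%997=783 [pair 0] h(84,36)=(84*31+36)%997=646 [pair 1] h(52,87)=(52*31+87)%997=702 [pair 2] h(90,88)=(90*31+88)%997=884 [pair 3] h(21,82)=(21*31+82)%997=733 [pair 4] -> [783, 646, 702, 884, 733]
  Sibling for proof at L0: 36
L2: h(783,646)=(783*31+646)%997=991 [pair 0] h(702,884)=(702*31+884)%997=712 [pair 1] h(733,733)=(733*31+733)%997=525 [pair 2] -> [991, 712, 525]
  Sibling for proof at L1: 783
L3: h(991,712)=(991*31+712)%997=526 [pair 0] h(525,525)=(525*31+525)%997=848 [pair 1] -> [526, 848]
  Sibling for proof at L2: 712
L4: h(526,848)=(526*31+848)%997=205 [pair 0] -> [205]
  Sibling for proof at L3: 848
Root: 205
Proof path (sibling hashes from leaf to root): [36, 783, 712, 848]

Answer: 36 783 712 848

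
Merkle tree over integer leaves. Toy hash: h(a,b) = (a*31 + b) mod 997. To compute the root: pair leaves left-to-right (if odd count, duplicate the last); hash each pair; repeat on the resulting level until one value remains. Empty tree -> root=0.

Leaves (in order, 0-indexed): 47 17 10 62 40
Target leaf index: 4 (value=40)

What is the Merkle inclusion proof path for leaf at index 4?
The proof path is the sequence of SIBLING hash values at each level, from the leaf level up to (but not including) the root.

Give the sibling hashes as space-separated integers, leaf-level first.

L0 (leaves): [47, 17, 10, 62, 40], target index=4
L1: h(47,17)=(47*31+17)%997=477 [pair 0] h(10,62)=(10*31+62)%997=372 [pair 1] h(40,40)=(40*31+40)%997=283 [pair 2] -> [477, 372, 283]
  Sibling for proof at L0: 40
L2: h(477,372)=(477*31+372)%997=204 [pair 0] h(283,283)=(283*31+283)%997=83 [pair 1] -> [204, 83]
  Sibling for proof at L1: 283
L3: h(204,83)=(204*31+83)%997=425 [pair 0] -> [425]
  Sibling for proof at L2: 204
Root: 425
Proof path (sibling hashes from leaf to root): [40, 283, 204]

Answer: 40 283 204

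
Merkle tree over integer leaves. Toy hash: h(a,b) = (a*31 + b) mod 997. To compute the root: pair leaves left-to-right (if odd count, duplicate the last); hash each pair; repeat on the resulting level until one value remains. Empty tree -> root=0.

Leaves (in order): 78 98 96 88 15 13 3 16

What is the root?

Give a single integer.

L0: [78, 98, 96, 88, 15, 13, 3, 16]
L1: h(78,98)=(78*31+98)%997=522 h(96,88)=(96*31+88)%997=73 h(15,13)=(15*31+13)%997=478 h(3,16)=(3*31+16)%997=109 -> [522, 73, 478, 109]
L2: h(522,73)=(522*31+73)%997=303 h(478,109)=(478*31+109)%997=969 -> [303, 969]
L3: h(303,969)=(303*31+969)%997=392 -> [392]

Answer: 392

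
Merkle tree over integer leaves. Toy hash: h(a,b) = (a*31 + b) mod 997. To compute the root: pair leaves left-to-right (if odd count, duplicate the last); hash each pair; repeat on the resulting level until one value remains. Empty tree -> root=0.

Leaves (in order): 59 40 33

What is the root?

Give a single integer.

L0: [59, 40, 33]
L1: h(59,40)=(59*31+40)%997=872 h(33,33)=(33*31+33)%997=59 -> [872, 59]
L2: h(872,59)=(872*31+59)%997=172 -> [172]

Answer: 172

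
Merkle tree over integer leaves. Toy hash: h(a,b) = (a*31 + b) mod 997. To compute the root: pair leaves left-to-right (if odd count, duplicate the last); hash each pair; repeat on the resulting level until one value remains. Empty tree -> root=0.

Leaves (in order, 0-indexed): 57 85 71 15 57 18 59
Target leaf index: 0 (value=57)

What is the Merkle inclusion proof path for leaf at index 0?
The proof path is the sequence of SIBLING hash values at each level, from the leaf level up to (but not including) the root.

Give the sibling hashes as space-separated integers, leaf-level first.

L0 (leaves): [57, 85, 71, 15, 57, 18, 59], target index=0
L1: h(57,85)=(57*31+85)%997=855 [pair 0] h(71,15)=(71*31+15)%997=222 [pair 1] h(57,18)=(57*31+18)%997=788 [pair 2] h(59,59)=(59*31+59)%997=891 [pair 3] -> [855, 222, 788, 891]
  Sibling for proof at L0: 85
L2: h(855,222)=(855*31+222)%997=805 [pair 0] h(788,891)=(788*31+891)%997=394 [pair 1] -> [805, 394]
  Sibling for proof at L1: 222
L3: h(805,394)=(805*31+394)%997=424 [pair 0] -> [424]
  Sibling for proof at L2: 394
Root: 424
Proof path (sibling hashes from leaf to root): [85, 222, 394]

Answer: 85 222 394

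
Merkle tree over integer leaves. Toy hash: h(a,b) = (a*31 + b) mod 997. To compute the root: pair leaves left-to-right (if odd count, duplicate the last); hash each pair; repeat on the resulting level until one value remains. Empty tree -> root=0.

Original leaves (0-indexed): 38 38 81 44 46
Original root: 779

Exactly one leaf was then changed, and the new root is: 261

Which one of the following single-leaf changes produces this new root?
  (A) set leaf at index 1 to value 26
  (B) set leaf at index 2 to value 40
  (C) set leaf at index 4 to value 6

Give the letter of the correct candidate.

Original leaves: [38, 38, 81, 44, 46]
Target new root: 261
Try each candidate change and compute the resulting root:
Candidate A: set leaf[1] = 26 -> leaves = [38, 26, 81, 44, 46]
  L0: [38, 26, 81, 44, 46]
  L1: h(38,26)=(38*31+26)%997=207 h(81,44)=(81*31+44)%997=561 h(46,46)=(46*31+46)%997=475 -> [207, 561, 475]
  L2: h(207,561)=(207*31+561)%997=996 h(475,475)=(475*31+475)%997=245 -> [996, 245]
  L3: h(996,245)=(996*31+245)%997=214 -> [214]
  root = 214 != target 261
Candidate B: set leaf[2] = 40 -> leaves = [38, 38, 40, 44, 46]
  L0: [38, 38, 40, 44, 46]
  L1: h(38,38)=(38*31+38)%997=219 h(40,44)=(40*31+44)%997=287 h(46,46)=(46*31+46)%997=475 -> [219, 287, 475]
  L2: h(219,287)=(219*31+287)%997=97 h(475,475)=(475*31+475)%997=245 -> [97, 245]
  L3: h(97,245)=(97*31+245)%997=261 -> [261]
  root = 261 == target 261  ** MATCH **
Candidate C: set leaf[4] = 6 -> leaves = [38, 38, 81, 44, 6]
  L0: [38, 38, 81, 44, 6]
  L1: h(38,38)=(38*31+38)%997=219 h(81,44)=(81*31+44)%997=561 h(6,6)=(6*31+6)%997=192 -> [219, 561, 192]
  L2: h(219,561)=(219*31+561)%997=371 h(192,192)=(192*31+192)%997=162 -> [371, 162]
  L3: h(371,162)=(371*31+162)%997=696 -> [696]
  root = 696 != target 261
Candidate B produces the target root.

Answer: B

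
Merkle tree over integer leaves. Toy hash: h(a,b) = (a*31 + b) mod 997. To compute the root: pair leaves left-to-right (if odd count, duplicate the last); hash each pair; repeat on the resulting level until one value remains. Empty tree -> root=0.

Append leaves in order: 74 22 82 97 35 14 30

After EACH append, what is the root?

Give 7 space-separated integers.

After append 74 (leaves=[74]):
  L0: [74]
  root=74
After append 22 (leaves=[74, 22]):
  L0: [74, 22]
  L1: h(74,22)=(74*31+22)%997=322 -> [322]
  root=322
After append 82 (leaves=[74, 22, 82]):
  L0: [74, 22, 82]
  L1: h(74,22)=(74*31+22)%997=322 h(82,82)=(82*31+82)%997=630 -> [322, 630]
  L2: h(322,630)=(322*31+630)%997=642 -> [642]
  root=642
After append 97 (leaves=[74, 22, 82, 97]):
  L0: [74, 22, 82, 97]
  L1: h(74,22)=(74*31+22)%997=322 h(82,97)=(82*31+97)%997=645 -> [322, 645]
  L2: h(322,645)=(322*31+645)%997=657 -> [657]
  root=657
After append 35 (leaves=[74, 22, 82, 97, 35]):
  L0: [74, 22, 82, 97, 35]
  L1: h(74,22)=(74*31+22)%997=322 h(82,97)=(82*31+97)%997=645 h(35,35)=(35*31+35)%997=123 -> [322, 645, 123]
  L2: h(322,645)=(322*31+645)%997=657 h(123,123)=(123*31+123)%997=945 -> [657, 945]
  L3: h(657,945)=(657*31+945)%997=375 -> [375]
  root=375
After append 14 (leaves=[74, 22, 82, 97, 35, 14]):
  L0: [74, 22, 82, 97, 35, 14]
  L1: h(74,22)=(74*31+22)%997=322 h(82,97)=(82*31+97)%997=645 h(35,14)=(35*31+14)%997=102 -> [322, 645, 102]
  L2: h(322,645)=(322*31+645)%997=657 h(102,102)=(102*31+102)%997=273 -> [657, 273]
  L3: h(657,273)=(657*31+273)%997=700 -> [700]
  root=700
After append 30 (leaves=[74, 22, 82, 97, 35, 14, 30]):
  L0: [74, 22, 82, 97, 35, 14, 30]
  L1: h(74,22)=(74*31+22)%997=322 h(82,97)=(82*31+97)%997=645 h(35,14)=(35*31+14)%997=102 h(30,30)=(30*31+30)%997=960 -> [322, 645, 102, 960]
  L2: h(322,645)=(322*31+645)%997=657 h(102,960)=(102*31+960)%997=134 -> [657, 134]
  L3: h(657,134)=(657*31+134)%997=561 -> [561]
  root=561

Answer: 74 322 642 657 375 700 561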